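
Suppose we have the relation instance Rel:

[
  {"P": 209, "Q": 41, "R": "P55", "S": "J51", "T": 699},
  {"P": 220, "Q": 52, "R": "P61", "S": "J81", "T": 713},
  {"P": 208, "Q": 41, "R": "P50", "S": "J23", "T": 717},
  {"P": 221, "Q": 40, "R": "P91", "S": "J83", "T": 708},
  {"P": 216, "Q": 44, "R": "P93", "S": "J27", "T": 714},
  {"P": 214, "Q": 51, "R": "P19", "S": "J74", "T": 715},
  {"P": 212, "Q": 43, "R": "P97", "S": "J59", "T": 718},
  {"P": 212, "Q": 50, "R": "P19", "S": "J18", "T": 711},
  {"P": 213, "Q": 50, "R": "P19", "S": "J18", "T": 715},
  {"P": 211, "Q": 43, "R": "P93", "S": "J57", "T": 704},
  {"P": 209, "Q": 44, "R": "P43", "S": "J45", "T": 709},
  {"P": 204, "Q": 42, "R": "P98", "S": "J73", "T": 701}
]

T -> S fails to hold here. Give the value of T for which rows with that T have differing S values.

T=699: 1 row → S = J51 ✓
T=713: 1 row → S = J81 ✓
T=717: 1 row → S = J23 ✓
T=708: 1 row → S = J83 ✓
T=714: 1 row → S = J27 ✓
T=715: 2 rows → S takes values {J74, J18} — violation
T=718: 1 row → S = J59 ✓
T=711: 1 row → S = J18 ✓
T=704: 1 row → S = J57 ✓
T=709: 1 row → S = J45 ✓
T=701: 1 row → S = J73 ✓
The only T value with inconsistent S is T=715.

715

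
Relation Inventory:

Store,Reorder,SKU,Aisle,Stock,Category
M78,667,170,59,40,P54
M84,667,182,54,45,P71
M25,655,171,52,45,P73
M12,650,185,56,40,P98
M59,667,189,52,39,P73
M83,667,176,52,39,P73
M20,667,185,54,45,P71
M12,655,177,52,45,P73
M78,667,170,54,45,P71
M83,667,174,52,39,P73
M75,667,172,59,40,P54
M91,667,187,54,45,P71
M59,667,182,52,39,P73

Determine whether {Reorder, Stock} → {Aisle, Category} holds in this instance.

(Reorder=667, Stock=40): 2 rows → {Aisle,Category} = (59, P54), (59, P54) ✓
(Reorder=667, Stock=45): 4 rows → {Aisle,Category} = (54, P71), (54, P71), (54, P71), (54, P71) ✓
(Reorder=655, Stock=45): 2 rows → {Aisle,Category} = (52, P73), (52, P73) ✓
(Reorder=650, Stock=40): 1 row → {Aisle,Category} = (56, P98) ✓
(Reorder=667, Stock=39): 4 rows → {Aisle,Category} = (52, P73), (52, P73), (52, P73), (52, P73) ✓
Every {Reorder, Stock} value is associated with a single {Aisle, Category} value, so {Reorder, Stock} → {Aisle, Category} holds.

Yes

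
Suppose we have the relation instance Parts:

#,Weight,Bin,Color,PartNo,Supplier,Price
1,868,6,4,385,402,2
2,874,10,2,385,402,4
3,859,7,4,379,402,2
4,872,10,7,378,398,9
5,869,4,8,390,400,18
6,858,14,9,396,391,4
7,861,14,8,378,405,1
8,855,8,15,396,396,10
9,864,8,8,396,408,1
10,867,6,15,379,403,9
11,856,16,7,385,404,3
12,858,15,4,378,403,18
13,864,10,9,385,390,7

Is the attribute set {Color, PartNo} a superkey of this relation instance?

Yes

All 13 rows have distinct {Color, PartNo} values, so {Color, PartNo} → (all attributes) holds and {Color, PartNo} is a superkey.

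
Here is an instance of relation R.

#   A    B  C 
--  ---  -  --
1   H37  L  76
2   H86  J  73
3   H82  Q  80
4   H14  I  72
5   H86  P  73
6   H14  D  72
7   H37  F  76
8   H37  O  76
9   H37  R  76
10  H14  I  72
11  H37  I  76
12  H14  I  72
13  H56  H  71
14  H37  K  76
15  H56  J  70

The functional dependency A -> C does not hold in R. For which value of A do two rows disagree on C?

H56

A=H37: rows 1, 7, 8, 9, 11, 14 → C = 76, 76, 76, 76, 76, 76 ✓
A=H86: rows 2, 5 → C = 73, 73 ✓
A=H82: row 3 → C = 80 ✓
A=H14: rows 4, 6, 10, 12 → C = 72, 72, 72, 72 ✓
A=H56: rows 13, 15 → C takes values {71, 70} — violation
The only A value with inconsistent C is A=H56.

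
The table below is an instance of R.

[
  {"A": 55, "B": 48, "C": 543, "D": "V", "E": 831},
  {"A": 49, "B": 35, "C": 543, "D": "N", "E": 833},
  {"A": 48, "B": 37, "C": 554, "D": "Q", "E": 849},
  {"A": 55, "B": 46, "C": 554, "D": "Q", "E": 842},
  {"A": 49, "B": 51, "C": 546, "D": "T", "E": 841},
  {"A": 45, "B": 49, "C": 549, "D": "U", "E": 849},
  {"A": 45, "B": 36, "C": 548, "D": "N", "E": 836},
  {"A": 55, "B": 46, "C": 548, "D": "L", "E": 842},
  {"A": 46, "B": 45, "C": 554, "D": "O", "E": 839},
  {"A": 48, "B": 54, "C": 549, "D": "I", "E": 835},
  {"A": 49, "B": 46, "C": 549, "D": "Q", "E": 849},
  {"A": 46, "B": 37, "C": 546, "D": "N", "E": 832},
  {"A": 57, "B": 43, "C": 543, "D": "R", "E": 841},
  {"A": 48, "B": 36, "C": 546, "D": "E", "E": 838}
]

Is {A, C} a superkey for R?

All 14 rows have distinct {A, C} values, so {A, C} → (all attributes) holds and {A, C} is a superkey.

Yes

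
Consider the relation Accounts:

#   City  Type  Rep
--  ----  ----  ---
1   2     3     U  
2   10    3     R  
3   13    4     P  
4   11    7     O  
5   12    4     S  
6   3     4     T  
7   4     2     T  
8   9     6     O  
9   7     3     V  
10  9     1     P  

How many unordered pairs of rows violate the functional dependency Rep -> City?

Rep=P: violating pairs (3,10) — 1 pair.
Rep=O: violating pairs (4,8) — 1 pair.
Rep=T: violating pairs (6,7) — 1 pair.

3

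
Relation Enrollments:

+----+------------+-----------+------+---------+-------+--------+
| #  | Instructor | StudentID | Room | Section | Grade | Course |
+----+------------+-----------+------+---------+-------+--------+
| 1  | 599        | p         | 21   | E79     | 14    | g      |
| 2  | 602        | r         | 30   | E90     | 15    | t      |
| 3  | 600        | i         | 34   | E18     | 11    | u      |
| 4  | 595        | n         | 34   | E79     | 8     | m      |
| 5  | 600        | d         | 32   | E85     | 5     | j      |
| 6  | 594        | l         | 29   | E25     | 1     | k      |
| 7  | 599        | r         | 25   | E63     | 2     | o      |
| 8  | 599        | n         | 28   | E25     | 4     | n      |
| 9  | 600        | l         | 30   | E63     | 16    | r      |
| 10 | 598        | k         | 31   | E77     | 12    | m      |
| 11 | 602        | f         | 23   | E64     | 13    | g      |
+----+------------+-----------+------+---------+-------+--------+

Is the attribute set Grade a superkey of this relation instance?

All 11 rows have distinct Grade values, so Grade → (all attributes) holds and Grade is a superkey.

Yes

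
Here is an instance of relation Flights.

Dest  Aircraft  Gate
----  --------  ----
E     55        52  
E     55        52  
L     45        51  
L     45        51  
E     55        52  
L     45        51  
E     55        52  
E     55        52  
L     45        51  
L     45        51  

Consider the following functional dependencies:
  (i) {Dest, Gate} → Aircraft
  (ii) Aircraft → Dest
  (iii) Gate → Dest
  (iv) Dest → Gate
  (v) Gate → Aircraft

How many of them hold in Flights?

5

(i) {Dest, Gate} → Aircraft: every LHS value maps to a single RHS value — holds.
(ii) Aircraft → Dest: every LHS value maps to a single RHS value — holds.
(iii) Gate → Dest: every LHS value maps to a single RHS value — holds.
(iv) Dest → Gate: every LHS value maps to a single RHS value — holds.
(v) Gate → Aircraft: every LHS value maps to a single RHS value — holds.
5 of the 5 dependencies hold.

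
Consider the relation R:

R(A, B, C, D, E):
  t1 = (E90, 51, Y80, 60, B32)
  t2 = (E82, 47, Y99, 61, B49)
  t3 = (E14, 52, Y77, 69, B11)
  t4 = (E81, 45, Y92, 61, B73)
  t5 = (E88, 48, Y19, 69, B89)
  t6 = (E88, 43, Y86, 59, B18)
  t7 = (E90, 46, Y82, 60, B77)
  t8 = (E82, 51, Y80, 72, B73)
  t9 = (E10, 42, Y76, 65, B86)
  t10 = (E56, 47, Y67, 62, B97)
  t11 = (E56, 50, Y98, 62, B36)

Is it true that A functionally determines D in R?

No

A=E90: rows 1, 7 → D = 60, 60 ✓
A=E82: rows 2, 8 → D takes values {61, 72} — violation
A=E14: row 3 → D = 69 ✓
A=E81: row 4 → D = 61 ✓
A=E88: rows 5, 6 → D takes values {69, 59} — violation
A=E10: row 9 → D = 65 ✓
A=E56: rows 10, 11 → D = 62, 62 ✓
Two rows agree on A but differ on D, so A → D does not hold.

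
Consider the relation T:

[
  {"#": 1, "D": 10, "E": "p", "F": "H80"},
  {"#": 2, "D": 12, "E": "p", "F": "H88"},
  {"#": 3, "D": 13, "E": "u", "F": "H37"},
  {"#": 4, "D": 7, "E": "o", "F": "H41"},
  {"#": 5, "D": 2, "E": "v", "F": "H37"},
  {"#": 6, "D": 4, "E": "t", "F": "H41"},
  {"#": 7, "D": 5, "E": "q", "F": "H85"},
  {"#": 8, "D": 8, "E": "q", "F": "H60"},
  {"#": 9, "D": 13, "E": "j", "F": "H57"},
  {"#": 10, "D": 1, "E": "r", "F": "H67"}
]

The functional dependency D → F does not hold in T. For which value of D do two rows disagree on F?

13

D=10: row 1 → F = H80 ✓
D=12: row 2 → F = H88 ✓
D=13: rows 3, 9 → F takes values {H37, H57} — violation
D=7: row 4 → F = H41 ✓
D=2: row 5 → F = H37 ✓
D=4: row 6 → F = H41 ✓
D=5: row 7 → F = H85 ✓
D=8: row 8 → F = H60 ✓
D=1: row 10 → F = H67 ✓
The only D value with inconsistent F is D=13.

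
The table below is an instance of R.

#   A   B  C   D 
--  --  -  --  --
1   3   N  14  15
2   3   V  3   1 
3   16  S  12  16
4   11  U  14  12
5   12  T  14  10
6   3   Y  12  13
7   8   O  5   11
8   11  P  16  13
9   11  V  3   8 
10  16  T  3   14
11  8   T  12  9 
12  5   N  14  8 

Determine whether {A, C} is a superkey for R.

All 12 rows have distinct {A, C} values, so {A, C} → (all attributes) holds and {A, C} is a superkey.

Yes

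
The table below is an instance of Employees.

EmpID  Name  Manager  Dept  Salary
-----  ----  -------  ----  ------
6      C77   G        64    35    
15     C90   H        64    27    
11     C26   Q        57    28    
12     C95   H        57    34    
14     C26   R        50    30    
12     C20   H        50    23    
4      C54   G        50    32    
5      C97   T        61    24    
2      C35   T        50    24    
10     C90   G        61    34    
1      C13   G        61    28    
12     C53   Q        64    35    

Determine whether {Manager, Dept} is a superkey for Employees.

Two distinct rows share (Manager=G, Dept=61), so {Manager, Dept} does not determine every attribute — not a superkey.

No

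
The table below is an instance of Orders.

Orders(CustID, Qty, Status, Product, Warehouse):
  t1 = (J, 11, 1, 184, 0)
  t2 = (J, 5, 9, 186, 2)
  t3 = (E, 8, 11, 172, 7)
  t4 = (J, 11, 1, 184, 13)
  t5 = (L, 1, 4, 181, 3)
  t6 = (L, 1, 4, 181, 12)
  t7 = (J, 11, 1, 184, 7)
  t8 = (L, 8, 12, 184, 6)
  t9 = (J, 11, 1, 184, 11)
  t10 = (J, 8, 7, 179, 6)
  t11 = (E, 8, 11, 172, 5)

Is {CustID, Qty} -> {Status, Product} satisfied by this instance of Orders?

Yes

(CustID=J, Qty=11): rows 1, 4, 7, 9 → {Status,Product} = (1, 184), (1, 184), (1, 184), (1, 184) ✓
(CustID=J, Qty=5): row 2 → {Status,Product} = (9, 186) ✓
(CustID=E, Qty=8): rows 3, 11 → {Status,Product} = (11, 172), (11, 172) ✓
(CustID=L, Qty=1): rows 5, 6 → {Status,Product} = (4, 181), (4, 181) ✓
(CustID=L, Qty=8): row 8 → {Status,Product} = (12, 184) ✓
(CustID=J, Qty=8): row 10 → {Status,Product} = (7, 179) ✓
Every {CustID, Qty} value is associated with a single {Status, Product} value, so {CustID, Qty} -> {Status, Product} holds.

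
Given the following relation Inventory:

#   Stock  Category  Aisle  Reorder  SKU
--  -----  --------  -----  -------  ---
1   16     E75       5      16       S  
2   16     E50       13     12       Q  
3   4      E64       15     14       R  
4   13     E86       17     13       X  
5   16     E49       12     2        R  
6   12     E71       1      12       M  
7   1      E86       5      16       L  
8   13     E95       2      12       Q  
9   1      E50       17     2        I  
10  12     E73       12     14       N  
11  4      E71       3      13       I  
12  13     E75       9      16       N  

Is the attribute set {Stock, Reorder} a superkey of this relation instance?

Yes

All 12 rows have distinct {Stock, Reorder} values, so {Stock, Reorder} → (all attributes) holds and {Stock, Reorder} is a superkey.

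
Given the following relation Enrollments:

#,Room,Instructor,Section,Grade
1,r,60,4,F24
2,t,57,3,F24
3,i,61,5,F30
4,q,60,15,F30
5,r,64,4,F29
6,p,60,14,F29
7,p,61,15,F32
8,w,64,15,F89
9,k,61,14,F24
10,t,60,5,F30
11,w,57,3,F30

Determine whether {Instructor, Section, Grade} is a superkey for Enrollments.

Yes

All 11 rows have distinct {Instructor, Section, Grade} values, so {Instructor, Section, Grade} → (all attributes) holds and {Instructor, Section, Grade} is a superkey.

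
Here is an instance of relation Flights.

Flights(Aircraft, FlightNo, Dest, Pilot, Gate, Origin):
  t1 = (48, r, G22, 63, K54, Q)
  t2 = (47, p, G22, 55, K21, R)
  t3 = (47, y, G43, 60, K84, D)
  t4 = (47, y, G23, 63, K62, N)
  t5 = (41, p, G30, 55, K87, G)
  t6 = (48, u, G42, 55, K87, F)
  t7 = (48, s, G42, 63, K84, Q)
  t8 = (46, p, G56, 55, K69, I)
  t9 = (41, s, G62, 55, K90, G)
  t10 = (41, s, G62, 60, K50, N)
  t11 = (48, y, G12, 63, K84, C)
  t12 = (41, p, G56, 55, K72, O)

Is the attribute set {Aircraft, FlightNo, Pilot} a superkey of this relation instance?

No

Rows 5 and 12 have the same {Aircraft, FlightNo, Pilot} value (Aircraft=41, FlightNo=p, Pilot=55) but are distinct tuples, so {Aircraft, FlightNo, Pilot} does not determine every attribute — not a superkey.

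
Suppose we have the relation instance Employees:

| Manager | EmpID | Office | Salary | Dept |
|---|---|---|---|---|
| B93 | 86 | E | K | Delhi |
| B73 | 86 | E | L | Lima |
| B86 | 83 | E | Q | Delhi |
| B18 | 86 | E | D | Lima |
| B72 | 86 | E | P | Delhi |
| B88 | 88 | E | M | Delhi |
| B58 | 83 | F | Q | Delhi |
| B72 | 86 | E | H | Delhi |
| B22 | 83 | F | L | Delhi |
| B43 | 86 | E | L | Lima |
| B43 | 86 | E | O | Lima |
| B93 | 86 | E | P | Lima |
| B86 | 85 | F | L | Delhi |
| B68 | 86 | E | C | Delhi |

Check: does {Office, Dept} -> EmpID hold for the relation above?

(Office=E, Dept=Delhi): 6 rows → EmpID takes values {86, 83, 88} — violation
(Office=E, Dept=Lima): 5 rows → EmpID = 86, 86, 86, 86, 86 ✓
(Office=F, Dept=Delhi): 3 rows → EmpID takes values {83, 85} — violation
Two rows agree on {Office, Dept} but differ on EmpID, so {Office, Dept} -> EmpID does not hold.

No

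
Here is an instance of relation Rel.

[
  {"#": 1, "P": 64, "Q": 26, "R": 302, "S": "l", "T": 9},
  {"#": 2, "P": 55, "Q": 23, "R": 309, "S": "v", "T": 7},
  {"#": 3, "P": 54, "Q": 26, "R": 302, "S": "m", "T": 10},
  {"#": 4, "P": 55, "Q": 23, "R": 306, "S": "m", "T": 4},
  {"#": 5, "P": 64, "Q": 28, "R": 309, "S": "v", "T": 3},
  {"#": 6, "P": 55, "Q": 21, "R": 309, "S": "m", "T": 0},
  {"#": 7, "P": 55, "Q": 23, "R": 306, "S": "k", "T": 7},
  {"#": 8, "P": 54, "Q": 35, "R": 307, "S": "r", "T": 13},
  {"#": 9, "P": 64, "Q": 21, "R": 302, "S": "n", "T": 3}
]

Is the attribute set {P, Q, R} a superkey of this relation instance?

No

Rows 4 and 7 have the same {P, Q, R} value (P=55, Q=23, R=306) but are distinct tuples, so {P, Q, R} does not determine every attribute — not a superkey.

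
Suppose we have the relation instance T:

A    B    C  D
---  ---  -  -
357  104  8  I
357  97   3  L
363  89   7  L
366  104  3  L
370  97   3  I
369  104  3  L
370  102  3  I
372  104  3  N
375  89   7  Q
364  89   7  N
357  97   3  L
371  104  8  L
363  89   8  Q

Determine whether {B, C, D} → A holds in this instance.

No

(B=104, C=8, D=I): 1 row → A = 357 ✓
(B=97, C=3, D=L): 2 rows → A = 357, 357 ✓
(B=89, C=7, D=L): 1 row → A = 363 ✓
(B=104, C=3, D=L): 2 rows → A takes values {366, 369} — violation
(B=97, C=3, D=I): 1 row → A = 370 ✓
(B=102, C=3, D=I): 1 row → A = 370 ✓
(B=104, C=3, D=N): 1 row → A = 372 ✓
(B=89, C=7, D=Q): 1 row → A = 375 ✓
(B=89, C=7, D=N): 1 row → A = 364 ✓
(B=104, C=8, D=L): 1 row → A = 371 ✓
(B=89, C=8, D=Q): 1 row → A = 363 ✓
Two rows agree on {B, C, D} but differ on A, so {B, C, D} → A does not hold.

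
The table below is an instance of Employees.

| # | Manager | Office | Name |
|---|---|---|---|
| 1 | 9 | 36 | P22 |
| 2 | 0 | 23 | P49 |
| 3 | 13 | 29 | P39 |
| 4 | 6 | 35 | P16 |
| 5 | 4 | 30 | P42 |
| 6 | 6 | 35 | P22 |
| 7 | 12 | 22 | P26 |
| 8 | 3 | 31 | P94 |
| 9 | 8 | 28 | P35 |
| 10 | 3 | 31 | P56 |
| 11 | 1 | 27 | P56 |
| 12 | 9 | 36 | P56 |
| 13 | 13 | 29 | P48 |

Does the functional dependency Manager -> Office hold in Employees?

Manager=9: rows 1, 12 → Office = 36, 36 ✓
Manager=0: row 2 → Office = 23 ✓
Manager=13: rows 3, 13 → Office = 29, 29 ✓
Manager=6: rows 4, 6 → Office = 35, 35 ✓
Manager=4: row 5 → Office = 30 ✓
Manager=12: row 7 → Office = 22 ✓
Manager=3: rows 8, 10 → Office = 31, 31 ✓
Manager=8: row 9 → Office = 28 ✓
Manager=1: row 11 → Office = 27 ✓
Every Manager value is associated with a single Office value, so Manager -> Office holds.

Yes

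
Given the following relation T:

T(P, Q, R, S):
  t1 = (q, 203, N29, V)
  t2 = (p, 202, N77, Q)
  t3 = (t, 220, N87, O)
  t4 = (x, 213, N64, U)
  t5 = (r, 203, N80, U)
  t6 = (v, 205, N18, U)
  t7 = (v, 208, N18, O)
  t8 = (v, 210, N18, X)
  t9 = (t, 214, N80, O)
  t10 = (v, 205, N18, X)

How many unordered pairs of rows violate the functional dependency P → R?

1

P=t: violating pairs (3,9) — 1 pair.
P=v: all 4 rows agree on R — 0 pairs.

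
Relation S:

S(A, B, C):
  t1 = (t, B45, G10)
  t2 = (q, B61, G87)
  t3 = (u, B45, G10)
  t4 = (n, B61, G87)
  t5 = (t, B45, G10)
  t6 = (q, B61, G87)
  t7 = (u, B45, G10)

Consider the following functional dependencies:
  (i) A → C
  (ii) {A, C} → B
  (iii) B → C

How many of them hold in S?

(i) A → C: every LHS value maps to a single RHS value — holds.
(ii) {A, C} → B: every LHS value maps to a single RHS value — holds.
(iii) B → C: every LHS value maps to a single RHS value — holds.
3 of the 3 dependencies hold.

3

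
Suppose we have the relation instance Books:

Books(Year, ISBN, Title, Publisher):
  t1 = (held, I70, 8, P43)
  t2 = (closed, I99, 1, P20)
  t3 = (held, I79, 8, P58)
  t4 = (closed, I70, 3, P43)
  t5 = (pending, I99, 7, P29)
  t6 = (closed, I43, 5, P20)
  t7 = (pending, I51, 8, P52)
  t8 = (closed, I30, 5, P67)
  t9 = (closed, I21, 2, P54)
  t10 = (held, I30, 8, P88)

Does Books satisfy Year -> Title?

Year=held: rows 1, 3, 10 → Title = 8, 8, 8 ✓
Year=closed: rows 2, 4, 6, 8, 9 → Title takes values {1, 3, 5, 2} — violation
Year=pending: rows 5, 7 → Title takes values {7, 8} — violation
Two rows agree on Year but differ on Title, so Year -> Title does not hold.

No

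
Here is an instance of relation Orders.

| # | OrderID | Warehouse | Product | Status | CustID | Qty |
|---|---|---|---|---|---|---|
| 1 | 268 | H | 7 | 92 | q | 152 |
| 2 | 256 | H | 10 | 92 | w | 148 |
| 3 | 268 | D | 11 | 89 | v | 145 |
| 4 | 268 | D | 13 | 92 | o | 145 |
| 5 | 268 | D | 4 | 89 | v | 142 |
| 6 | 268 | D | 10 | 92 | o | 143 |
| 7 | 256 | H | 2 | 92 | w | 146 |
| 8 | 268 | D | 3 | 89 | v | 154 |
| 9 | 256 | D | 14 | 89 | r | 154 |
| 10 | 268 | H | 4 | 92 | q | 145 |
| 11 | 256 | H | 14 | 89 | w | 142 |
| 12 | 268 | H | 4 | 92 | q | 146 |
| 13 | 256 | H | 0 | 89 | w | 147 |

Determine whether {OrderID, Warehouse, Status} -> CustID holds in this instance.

Yes

(OrderID=268, Warehouse=H, Status=92): rows 1, 10, 12 → CustID = q, q, q ✓
(OrderID=256, Warehouse=H, Status=92): rows 2, 7 → CustID = w, w ✓
(OrderID=268, Warehouse=D, Status=89): rows 3, 5, 8 → CustID = v, v, v ✓
(OrderID=268, Warehouse=D, Status=92): rows 4, 6 → CustID = o, o ✓
(OrderID=256, Warehouse=D, Status=89): row 9 → CustID = r ✓
(OrderID=256, Warehouse=H, Status=89): rows 11, 13 → CustID = w, w ✓
Every {OrderID, Warehouse, Status} value is associated with a single CustID value, so {OrderID, Warehouse, Status} -> CustID holds.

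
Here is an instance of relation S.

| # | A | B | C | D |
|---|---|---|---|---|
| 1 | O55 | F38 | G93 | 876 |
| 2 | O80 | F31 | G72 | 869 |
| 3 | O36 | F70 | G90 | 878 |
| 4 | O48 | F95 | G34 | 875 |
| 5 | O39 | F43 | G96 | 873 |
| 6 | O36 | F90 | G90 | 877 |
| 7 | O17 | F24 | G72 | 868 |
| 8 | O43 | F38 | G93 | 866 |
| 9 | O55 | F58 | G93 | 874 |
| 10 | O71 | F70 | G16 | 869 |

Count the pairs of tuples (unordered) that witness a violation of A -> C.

0

A=O55: all 2 rows agree on C — 0 pairs.
A=O36: all 2 rows agree on C — 0 pairs.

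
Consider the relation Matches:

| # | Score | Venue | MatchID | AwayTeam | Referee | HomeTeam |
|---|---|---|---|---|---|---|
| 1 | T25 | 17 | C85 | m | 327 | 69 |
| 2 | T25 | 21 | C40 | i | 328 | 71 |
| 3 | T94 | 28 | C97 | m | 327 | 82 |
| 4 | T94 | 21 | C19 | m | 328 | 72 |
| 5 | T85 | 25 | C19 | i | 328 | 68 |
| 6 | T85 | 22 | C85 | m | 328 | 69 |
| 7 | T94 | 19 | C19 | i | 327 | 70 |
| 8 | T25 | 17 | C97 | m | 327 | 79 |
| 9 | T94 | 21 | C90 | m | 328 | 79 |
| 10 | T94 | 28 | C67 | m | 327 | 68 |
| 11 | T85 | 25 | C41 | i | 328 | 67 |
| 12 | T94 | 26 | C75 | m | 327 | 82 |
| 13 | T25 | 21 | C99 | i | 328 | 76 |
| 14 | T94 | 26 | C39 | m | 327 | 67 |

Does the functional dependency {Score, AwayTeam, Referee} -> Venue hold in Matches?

(Score=T25, AwayTeam=m, Referee=327): rows 1, 8 → Venue = 17, 17 ✓
(Score=T25, AwayTeam=i, Referee=328): rows 2, 13 → Venue = 21, 21 ✓
(Score=T94, AwayTeam=m, Referee=327): rows 3, 10, 12, 14 → Venue takes values {28, 26} — violation
(Score=T94, AwayTeam=m, Referee=328): rows 4, 9 → Venue = 21, 21 ✓
(Score=T85, AwayTeam=i, Referee=328): rows 5, 11 → Venue = 25, 25 ✓
(Score=T85, AwayTeam=m, Referee=328): row 6 → Venue = 22 ✓
(Score=T94, AwayTeam=i, Referee=327): row 7 → Venue = 19 ✓
Two rows agree on {Score, AwayTeam, Referee} but differ on Venue, so {Score, AwayTeam, Referee} -> Venue does not hold.

No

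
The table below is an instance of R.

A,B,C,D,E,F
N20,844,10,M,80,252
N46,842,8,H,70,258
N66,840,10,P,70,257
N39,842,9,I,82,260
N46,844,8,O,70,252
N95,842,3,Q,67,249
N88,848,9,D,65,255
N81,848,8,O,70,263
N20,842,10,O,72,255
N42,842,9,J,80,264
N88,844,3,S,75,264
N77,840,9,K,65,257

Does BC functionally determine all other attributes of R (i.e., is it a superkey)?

Two distinct rows share (B=842, C=9), so BC does not determine every attribute — not a superkey.

No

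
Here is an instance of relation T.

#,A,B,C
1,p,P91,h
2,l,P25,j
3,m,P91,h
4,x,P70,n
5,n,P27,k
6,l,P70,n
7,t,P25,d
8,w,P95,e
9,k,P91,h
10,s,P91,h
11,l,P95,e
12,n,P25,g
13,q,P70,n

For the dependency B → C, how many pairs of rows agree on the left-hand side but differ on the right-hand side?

B=P91: all 4 rows agree on C — 0 pairs.
B=P25: violating pairs (2,7), (2,12), (7,12) — 3 pairs.
B=P70: all 3 rows agree on C — 0 pairs.
B=P95: all 2 rows agree on C — 0 pairs.

3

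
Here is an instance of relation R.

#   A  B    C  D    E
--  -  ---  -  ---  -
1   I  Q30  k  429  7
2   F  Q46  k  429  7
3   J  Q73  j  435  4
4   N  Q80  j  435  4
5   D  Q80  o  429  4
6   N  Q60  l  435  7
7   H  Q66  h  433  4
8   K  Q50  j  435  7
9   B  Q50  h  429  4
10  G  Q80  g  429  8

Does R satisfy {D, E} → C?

(D=429, E=7): rows 1, 2 → C = k, k ✓
(D=435, E=4): rows 3, 4 → C = j, j ✓
(D=429, E=4): rows 5, 9 → C takes values {o, h} — violation
(D=435, E=7): rows 6, 8 → C takes values {l, j} — violation
(D=433, E=4): row 7 → C = h ✓
(D=429, E=8): row 10 → C = g ✓
Two rows agree on {D, E} but differ on C, so {D, E} → C does not hold.

No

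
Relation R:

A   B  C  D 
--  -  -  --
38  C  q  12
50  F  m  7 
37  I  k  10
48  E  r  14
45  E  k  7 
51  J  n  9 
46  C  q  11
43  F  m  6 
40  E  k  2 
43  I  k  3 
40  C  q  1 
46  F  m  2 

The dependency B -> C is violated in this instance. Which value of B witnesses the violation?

E

B=C: 3 rows → C = q, q, q ✓
B=F: 3 rows → C = m, m, m ✓
B=I: 2 rows → C = k, k ✓
B=E: 3 rows → C takes values {r, k} — violation
B=J: 1 row → C = n ✓
The only B value with inconsistent C is B=E.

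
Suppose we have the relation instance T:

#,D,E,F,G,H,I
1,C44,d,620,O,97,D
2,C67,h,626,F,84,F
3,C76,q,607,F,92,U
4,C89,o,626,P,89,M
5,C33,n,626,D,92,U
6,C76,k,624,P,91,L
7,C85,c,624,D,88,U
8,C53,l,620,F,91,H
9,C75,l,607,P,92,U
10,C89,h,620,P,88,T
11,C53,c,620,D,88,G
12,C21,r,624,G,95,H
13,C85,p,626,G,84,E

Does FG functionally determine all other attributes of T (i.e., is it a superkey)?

Yes

All 13 rows have distinct FG values, so FG → (all attributes) holds and FG is a superkey.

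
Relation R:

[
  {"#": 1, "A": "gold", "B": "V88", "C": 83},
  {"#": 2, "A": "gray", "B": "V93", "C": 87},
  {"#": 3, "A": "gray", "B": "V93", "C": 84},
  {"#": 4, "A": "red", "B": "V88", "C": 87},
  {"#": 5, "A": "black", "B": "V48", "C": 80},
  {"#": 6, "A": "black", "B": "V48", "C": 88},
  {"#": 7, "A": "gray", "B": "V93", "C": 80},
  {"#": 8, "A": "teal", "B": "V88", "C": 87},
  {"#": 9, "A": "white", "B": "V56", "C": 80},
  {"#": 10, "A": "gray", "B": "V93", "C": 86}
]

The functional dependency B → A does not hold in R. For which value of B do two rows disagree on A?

V88

B=V88: rows 1, 4, 8 → A takes values {gold, red, teal} — violation
B=V93: rows 2, 3, 7, 10 → A = gray, gray, gray, gray ✓
B=V48: rows 5, 6 → A = black, black ✓
B=V56: row 9 → A = white ✓
The only B value with inconsistent A is B=V88.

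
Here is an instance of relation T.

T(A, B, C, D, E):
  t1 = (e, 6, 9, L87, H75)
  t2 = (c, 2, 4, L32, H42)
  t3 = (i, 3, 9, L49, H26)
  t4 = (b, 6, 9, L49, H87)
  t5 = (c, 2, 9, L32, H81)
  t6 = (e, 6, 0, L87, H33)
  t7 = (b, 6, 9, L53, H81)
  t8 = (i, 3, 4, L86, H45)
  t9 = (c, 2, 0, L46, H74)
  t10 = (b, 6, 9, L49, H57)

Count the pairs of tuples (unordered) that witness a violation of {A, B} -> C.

5

(A=e, B=6): violating pairs (1,6) — 1 pair.
(A=c, B=2): violating pairs (2,5), (2,9), (5,9) — 3 pairs.
(A=i, B=3): violating pairs (3,8) — 1 pair.
(A=b, B=6): all 3 rows agree on C — 0 pairs.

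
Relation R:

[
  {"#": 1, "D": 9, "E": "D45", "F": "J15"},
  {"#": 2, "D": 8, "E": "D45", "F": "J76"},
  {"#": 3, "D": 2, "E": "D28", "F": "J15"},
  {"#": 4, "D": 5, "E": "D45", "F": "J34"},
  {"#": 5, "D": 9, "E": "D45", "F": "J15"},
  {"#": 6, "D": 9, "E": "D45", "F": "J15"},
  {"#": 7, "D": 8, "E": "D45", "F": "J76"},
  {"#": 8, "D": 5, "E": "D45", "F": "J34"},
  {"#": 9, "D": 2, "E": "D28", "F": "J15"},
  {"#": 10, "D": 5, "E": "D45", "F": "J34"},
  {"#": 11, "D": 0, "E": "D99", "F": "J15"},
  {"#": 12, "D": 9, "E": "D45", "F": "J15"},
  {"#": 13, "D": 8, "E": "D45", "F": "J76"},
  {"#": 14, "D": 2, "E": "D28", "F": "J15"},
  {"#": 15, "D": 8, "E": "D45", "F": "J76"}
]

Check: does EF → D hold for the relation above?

(E=D45, F=J15): rows 1, 5, 6, 12 → D = 9, 9, 9, 9 ✓
(E=D45, F=J76): rows 2, 7, 13, 15 → D = 8, 8, 8, 8 ✓
(E=D28, F=J15): rows 3, 9, 14 → D = 2, 2, 2 ✓
(E=D45, F=J34): rows 4, 8, 10 → D = 5, 5, 5 ✓
(E=D99, F=J15): row 11 → D = 0 ✓
Every EF value is associated with a single D value, so EF → D holds.

Yes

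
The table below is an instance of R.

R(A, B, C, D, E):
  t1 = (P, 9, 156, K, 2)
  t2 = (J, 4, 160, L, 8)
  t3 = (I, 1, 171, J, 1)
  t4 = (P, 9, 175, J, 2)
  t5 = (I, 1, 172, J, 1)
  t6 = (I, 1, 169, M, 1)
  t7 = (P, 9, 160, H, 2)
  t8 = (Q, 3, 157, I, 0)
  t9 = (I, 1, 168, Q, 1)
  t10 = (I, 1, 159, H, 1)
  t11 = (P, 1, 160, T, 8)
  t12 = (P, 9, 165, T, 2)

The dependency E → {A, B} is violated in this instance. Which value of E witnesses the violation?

E=2: rows 1, 4, 7, 12 → {A,B} = (P, 9), (P, 9), (P, 9), (P, 9) ✓
E=8: rows 2, 11 → {A,B} takes values {(J, 4), (P, 1)} — violation
E=1: rows 3, 5, 6, 9, 10 → {A,B} = (I, 1), (I, 1), (I, 1), (I, 1), (I, 1) ✓
E=0: row 8 → {A,B} = (Q, 3) ✓
The only E value with inconsistent RHS is E=8.

8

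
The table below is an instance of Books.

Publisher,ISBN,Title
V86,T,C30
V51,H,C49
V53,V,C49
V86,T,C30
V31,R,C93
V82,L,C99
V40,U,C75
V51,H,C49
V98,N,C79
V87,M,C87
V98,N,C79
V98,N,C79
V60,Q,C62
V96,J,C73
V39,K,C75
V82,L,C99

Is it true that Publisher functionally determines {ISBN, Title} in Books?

Publisher=V86: 2 rows → {ISBN,Title} = (T, C30), (T, C30) ✓
Publisher=V51: 2 rows → {ISBN,Title} = (H, C49), (H, C49) ✓
Publisher=V53: 1 row → {ISBN,Title} = (V, C49) ✓
Publisher=V31: 1 row → {ISBN,Title} = (R, C93) ✓
Publisher=V82: 2 rows → {ISBN,Title} = (L, C99), (L, C99) ✓
Publisher=V40: 1 row → {ISBN,Title} = (U, C75) ✓
Publisher=V98: 3 rows → {ISBN,Title} = (N, C79), (N, C79), (N, C79) ✓
Publisher=V87: 1 row → {ISBN,Title} = (M, C87) ✓
Publisher=V60: 1 row → {ISBN,Title} = (Q, C62) ✓
Publisher=V96: 1 row → {ISBN,Title} = (J, C73) ✓
Publisher=V39: 1 row → {ISBN,Title} = (K, C75) ✓
Every Publisher value is associated with a single {ISBN, Title} value, so Publisher -> {ISBN, Title} holds.

Yes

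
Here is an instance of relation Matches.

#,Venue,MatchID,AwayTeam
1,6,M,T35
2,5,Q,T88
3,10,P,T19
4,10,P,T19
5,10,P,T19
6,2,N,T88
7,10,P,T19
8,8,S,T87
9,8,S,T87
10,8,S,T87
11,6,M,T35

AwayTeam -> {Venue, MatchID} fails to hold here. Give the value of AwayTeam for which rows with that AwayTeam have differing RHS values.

AwayTeam=T35: rows 1, 11 → {Venue,MatchID} = (6, M), (6, M) ✓
AwayTeam=T88: rows 2, 6 → {Venue,MatchID} takes values {(5, Q), (2, N)} — violation
AwayTeam=T19: rows 3, 4, 5, 7 → {Venue,MatchID} = (10, P), (10, P), (10, P), (10, P) ✓
AwayTeam=T87: rows 8, 9, 10 → {Venue,MatchID} = (8, S), (8, S), (8, S) ✓
The only AwayTeam value with inconsistent RHS is AwayTeam=T88.

T88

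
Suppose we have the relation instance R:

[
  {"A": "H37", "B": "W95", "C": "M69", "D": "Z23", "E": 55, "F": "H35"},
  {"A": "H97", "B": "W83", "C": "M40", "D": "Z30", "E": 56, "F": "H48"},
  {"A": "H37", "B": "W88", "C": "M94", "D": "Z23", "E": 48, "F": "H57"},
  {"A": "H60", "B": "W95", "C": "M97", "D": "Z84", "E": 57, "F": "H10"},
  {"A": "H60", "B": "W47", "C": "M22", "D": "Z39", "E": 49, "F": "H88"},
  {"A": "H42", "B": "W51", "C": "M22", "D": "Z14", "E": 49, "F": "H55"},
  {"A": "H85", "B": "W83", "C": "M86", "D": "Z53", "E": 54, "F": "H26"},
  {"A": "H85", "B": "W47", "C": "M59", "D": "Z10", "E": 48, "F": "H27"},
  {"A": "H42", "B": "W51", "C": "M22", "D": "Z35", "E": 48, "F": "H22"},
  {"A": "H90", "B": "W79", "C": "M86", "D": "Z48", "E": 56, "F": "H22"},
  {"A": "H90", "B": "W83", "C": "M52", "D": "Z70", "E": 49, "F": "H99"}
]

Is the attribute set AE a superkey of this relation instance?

All 11 rows have distinct AE values, so AE → (all attributes) holds and AE is a superkey.

Yes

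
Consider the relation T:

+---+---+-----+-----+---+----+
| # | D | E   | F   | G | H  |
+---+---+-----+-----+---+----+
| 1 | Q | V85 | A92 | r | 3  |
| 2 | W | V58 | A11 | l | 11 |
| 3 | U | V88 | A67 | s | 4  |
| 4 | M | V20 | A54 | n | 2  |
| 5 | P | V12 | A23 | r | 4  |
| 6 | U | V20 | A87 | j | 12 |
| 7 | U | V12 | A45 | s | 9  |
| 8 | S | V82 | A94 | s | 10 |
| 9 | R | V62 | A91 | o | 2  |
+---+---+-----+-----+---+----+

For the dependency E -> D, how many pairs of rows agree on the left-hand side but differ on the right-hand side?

E=V20: violating pairs (4,6) — 1 pair.
E=V12: violating pairs (5,7) — 1 pair.

2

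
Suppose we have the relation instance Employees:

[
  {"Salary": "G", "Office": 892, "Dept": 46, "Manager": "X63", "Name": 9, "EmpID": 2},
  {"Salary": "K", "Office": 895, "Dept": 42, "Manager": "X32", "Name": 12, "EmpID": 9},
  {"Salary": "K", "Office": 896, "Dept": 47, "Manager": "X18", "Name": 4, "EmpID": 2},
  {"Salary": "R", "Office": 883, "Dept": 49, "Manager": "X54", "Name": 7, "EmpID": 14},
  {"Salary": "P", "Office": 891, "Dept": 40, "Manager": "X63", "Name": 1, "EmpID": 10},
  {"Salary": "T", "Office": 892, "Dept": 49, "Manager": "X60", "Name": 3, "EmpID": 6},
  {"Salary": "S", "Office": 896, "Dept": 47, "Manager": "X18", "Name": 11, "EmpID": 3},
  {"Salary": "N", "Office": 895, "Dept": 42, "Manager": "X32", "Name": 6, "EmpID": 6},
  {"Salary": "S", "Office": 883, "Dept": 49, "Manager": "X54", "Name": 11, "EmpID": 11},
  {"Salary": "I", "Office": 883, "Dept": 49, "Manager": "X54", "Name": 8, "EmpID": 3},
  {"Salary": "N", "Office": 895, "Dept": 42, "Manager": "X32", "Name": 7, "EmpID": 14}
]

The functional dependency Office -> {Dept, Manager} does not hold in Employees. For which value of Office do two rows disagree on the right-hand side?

892

Office=892: 2 rows → {Dept,Manager} takes values {(46, X63), (49, X60)} — violation
Office=895: 3 rows → {Dept,Manager} = (42, X32), (42, X32), (42, X32) ✓
Office=896: 2 rows → {Dept,Manager} = (47, X18), (47, X18) ✓
Office=883: 3 rows → {Dept,Manager} = (49, X54), (49, X54), (49, X54) ✓
Office=891: 1 row → {Dept,Manager} = (40, X63) ✓
The only Office value with inconsistent RHS is Office=892.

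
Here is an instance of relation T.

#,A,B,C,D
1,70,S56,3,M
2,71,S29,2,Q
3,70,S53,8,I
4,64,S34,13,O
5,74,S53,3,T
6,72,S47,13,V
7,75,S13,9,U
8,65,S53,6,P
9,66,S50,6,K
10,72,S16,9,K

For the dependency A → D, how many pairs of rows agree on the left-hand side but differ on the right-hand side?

2

A=70: violating pairs (1,3) — 1 pair.
A=72: violating pairs (6,10) — 1 pair.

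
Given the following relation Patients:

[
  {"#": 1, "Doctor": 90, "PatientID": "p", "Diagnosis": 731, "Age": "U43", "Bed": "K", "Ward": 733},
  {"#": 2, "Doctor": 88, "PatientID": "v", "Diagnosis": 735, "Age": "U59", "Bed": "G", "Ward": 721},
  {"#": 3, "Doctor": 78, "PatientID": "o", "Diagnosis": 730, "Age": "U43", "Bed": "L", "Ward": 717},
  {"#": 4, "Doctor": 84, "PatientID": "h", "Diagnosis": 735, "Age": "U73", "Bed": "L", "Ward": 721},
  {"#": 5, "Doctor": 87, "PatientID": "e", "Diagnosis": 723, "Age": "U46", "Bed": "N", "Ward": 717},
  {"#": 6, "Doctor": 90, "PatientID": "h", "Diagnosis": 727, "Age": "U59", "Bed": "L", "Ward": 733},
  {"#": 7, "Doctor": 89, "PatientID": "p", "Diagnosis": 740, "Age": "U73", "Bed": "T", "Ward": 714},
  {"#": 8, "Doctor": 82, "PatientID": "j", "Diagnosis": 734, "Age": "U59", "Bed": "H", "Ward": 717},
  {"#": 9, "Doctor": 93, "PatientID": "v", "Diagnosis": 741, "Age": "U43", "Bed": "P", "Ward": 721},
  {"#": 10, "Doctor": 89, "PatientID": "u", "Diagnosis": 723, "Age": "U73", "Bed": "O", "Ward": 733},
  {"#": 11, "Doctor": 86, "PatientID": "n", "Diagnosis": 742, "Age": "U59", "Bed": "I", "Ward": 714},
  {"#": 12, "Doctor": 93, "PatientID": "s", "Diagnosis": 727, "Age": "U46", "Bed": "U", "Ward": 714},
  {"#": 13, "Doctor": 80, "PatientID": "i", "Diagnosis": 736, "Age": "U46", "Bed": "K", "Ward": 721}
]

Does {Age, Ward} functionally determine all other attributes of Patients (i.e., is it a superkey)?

All 13 rows have distinct {Age, Ward} values, so {Age, Ward} → (all attributes) holds and {Age, Ward} is a superkey.

Yes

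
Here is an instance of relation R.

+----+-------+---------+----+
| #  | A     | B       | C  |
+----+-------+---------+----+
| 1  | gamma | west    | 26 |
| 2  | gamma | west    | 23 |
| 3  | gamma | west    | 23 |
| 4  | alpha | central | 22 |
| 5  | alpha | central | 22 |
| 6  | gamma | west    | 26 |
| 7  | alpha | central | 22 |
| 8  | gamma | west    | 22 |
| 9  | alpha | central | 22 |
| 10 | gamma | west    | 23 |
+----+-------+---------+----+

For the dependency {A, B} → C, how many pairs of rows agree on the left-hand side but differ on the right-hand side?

11

(A=gamma, B=west): violating pairs (1,2), (1,3), (1,8), (1,10), (2,6), (2,8), (3,6), (3,8), (6,8), (6,10), (8,10) — 11 pairs.
(A=alpha, B=central): all 4 rows agree on C — 0 pairs.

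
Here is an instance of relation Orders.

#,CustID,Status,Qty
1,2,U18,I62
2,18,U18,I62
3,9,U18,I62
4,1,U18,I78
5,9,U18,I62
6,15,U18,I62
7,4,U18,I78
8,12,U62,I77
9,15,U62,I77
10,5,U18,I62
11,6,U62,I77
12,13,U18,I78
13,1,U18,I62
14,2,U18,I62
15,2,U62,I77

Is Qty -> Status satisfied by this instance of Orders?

Qty=I62: rows 1, 2, 3, 5, 6, 10, 13, 14 → Status = U18, U18, U18, U18, U18, U18, U18, U18 ✓
Qty=I78: rows 4, 7, 12 → Status = U18, U18, U18 ✓
Qty=I77: rows 8, 9, 11, 15 → Status = U62, U62, U62, U62 ✓
Every Qty value is associated with a single Status value, so Qty -> Status holds.

Yes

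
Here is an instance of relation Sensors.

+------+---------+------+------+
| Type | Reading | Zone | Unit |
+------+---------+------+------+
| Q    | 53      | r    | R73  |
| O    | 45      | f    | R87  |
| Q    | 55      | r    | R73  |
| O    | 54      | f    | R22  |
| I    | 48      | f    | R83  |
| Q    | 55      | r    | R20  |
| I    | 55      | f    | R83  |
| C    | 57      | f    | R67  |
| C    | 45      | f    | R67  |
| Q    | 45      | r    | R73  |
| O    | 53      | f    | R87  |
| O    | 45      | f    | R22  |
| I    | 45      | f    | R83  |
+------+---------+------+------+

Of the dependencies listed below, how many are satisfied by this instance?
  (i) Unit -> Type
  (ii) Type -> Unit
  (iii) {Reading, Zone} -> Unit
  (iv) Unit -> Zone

2

(i) Unit -> Type: every LHS value maps to a single RHS value — holds.
(ii) Type -> Unit: Type=Q: 4 rows → Unit takes values {R73, R20} — violation; Type=O: 4 rows → Unit takes values {R87, R22} — violation — fails.
(iii) {Reading, Zone} -> Unit: (Reading=45, Zone=f): 4 rows → Unit takes values {R87, R67, R22, R83} — violation; (Reading=55, Zone=r): 2 rows → Unit takes values {R73, R20} — violation — fails.
(iv) Unit -> Zone: every LHS value maps to a single RHS value — holds.
2 of the 4 dependencies hold.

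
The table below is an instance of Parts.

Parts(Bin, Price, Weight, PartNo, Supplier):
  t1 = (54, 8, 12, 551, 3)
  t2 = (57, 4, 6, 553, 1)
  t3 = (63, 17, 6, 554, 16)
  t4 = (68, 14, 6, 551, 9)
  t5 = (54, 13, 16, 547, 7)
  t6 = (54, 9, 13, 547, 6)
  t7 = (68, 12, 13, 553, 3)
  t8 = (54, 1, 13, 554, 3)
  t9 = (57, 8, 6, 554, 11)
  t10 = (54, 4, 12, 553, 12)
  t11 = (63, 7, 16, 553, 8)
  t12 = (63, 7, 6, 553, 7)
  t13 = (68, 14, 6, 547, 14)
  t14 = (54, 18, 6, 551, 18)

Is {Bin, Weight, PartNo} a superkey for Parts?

Yes

All 14 rows have distinct {Bin, Weight, PartNo} values, so {Bin, Weight, PartNo} → (all attributes) holds and {Bin, Weight, PartNo} is a superkey.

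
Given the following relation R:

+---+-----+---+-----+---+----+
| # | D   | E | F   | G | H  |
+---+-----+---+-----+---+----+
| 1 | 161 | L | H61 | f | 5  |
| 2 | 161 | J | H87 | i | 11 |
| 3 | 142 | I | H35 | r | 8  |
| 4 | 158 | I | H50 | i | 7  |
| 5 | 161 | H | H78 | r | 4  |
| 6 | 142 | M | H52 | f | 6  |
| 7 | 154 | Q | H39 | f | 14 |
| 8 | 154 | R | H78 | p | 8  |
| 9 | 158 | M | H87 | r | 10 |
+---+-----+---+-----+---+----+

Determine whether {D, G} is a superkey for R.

Yes

All 9 rows have distinct {D, G} values, so {D, G} → (all attributes) holds and {D, G} is a superkey.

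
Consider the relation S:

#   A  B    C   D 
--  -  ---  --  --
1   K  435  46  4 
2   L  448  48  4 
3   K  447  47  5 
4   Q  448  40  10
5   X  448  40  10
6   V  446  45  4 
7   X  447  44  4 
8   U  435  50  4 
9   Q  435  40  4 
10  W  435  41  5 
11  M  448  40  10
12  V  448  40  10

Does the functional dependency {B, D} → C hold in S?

(B=435, D=4): rows 1, 8, 9 → C takes values {46, 50, 40} — violation
(B=448, D=4): row 2 → C = 48 ✓
(B=447, D=5): row 3 → C = 47 ✓
(B=448, D=10): rows 4, 5, 11, 12 → C = 40, 40, 40, 40 ✓
(B=446, D=4): row 6 → C = 45 ✓
(B=447, D=4): row 7 → C = 44 ✓
(B=435, D=5): row 10 → C = 41 ✓
Two rows agree on {B, D} but differ on C, so {B, D} → C does not hold.

No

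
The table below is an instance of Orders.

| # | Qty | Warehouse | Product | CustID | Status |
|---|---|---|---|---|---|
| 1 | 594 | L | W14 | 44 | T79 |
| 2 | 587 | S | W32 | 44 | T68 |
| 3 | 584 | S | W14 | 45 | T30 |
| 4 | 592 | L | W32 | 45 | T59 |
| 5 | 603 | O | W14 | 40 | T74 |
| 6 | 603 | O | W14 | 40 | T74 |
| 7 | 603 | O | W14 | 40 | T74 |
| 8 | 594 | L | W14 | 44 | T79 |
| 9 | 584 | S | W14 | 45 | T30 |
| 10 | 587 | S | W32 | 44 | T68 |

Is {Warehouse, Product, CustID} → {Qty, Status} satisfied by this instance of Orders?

(Warehouse=L, Product=W14, CustID=44): rows 1, 8 → {Qty,Status} = (594, T79), (594, T79) ✓
(Warehouse=S, Product=W32, CustID=44): rows 2, 10 → {Qty,Status} = (587, T68), (587, T68) ✓
(Warehouse=S, Product=W14, CustID=45): rows 3, 9 → {Qty,Status} = (584, T30), (584, T30) ✓
(Warehouse=L, Product=W32, CustID=45): row 4 → {Qty,Status} = (592, T59) ✓
(Warehouse=O, Product=W14, CustID=40): rows 5, 6, 7 → {Qty,Status} = (603, T74), (603, T74), (603, T74) ✓
Every {Warehouse, Product, CustID} value is associated with a single {Qty, Status} value, so {Warehouse, Product, CustID} → {Qty, Status} holds.

Yes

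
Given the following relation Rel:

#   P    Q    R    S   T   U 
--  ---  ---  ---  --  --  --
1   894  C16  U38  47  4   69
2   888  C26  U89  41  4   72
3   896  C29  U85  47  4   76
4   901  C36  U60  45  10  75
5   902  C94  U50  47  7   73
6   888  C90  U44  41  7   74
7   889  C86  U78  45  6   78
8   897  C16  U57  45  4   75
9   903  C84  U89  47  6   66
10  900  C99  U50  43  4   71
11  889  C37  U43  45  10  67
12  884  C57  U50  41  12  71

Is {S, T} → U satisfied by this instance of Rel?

No

(S=47, T=4): rows 1, 3 → U takes values {69, 76} — violation
(S=41, T=4): row 2 → U = 72 ✓
(S=45, T=10): rows 4, 11 → U takes values {75, 67} — violation
(S=47, T=7): row 5 → U = 73 ✓
(S=41, T=7): row 6 → U = 74 ✓
(S=45, T=6): row 7 → U = 78 ✓
(S=45, T=4): row 8 → U = 75 ✓
(S=47, T=6): row 9 → U = 66 ✓
(S=43, T=4): row 10 → U = 71 ✓
(S=41, T=12): row 12 → U = 71 ✓
Two rows agree on {S, T} but differ on U, so {S, T} → U does not hold.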